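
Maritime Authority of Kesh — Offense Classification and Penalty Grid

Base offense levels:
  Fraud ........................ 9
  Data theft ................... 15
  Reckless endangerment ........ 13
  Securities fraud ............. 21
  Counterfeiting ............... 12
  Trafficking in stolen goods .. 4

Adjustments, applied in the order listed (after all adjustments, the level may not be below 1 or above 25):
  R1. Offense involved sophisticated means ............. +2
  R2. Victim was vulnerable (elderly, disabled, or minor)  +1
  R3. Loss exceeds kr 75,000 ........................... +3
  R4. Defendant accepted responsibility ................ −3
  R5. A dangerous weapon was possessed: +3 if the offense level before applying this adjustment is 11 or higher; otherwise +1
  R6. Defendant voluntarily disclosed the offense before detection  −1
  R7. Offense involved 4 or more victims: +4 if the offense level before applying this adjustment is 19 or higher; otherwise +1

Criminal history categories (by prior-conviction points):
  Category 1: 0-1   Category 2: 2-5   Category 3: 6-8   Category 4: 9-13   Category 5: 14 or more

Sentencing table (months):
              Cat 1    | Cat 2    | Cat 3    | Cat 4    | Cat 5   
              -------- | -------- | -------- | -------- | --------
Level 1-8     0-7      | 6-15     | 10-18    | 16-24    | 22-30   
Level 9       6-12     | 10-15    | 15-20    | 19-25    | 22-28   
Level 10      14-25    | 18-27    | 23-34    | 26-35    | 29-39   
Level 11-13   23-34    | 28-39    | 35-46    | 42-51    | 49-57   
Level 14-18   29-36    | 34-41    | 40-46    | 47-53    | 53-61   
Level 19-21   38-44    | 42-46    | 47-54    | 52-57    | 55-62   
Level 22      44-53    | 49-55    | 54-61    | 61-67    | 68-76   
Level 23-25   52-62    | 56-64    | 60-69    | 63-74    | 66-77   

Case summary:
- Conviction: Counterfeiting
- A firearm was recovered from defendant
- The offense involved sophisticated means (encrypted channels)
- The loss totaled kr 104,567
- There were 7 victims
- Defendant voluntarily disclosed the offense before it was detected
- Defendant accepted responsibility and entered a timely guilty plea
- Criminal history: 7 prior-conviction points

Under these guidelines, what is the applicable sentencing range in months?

Base offense level for counterfeiting: 12.
R1 applies: 12 + 2 = 14.
R3 applies: 14 + 3 = 17.
R4 applies: 17 − 3 = 14.
R5 applies (level before this adjustment is 14 ≥ 11, so +3): 14 + 3 = 17.
R6 applies: 17 − 1 = 16.
R7 applies (level before this adjustment is 16 < 19, so +1): 16 + 1 = 17.
Final offense level: 17.
Criminal history: 7 prior points → Category 3 (6-8).
Level 17 falls in the 14-18 band.
Grid: Level 14-18 × Category 3 = 40-46 months.

40-46 months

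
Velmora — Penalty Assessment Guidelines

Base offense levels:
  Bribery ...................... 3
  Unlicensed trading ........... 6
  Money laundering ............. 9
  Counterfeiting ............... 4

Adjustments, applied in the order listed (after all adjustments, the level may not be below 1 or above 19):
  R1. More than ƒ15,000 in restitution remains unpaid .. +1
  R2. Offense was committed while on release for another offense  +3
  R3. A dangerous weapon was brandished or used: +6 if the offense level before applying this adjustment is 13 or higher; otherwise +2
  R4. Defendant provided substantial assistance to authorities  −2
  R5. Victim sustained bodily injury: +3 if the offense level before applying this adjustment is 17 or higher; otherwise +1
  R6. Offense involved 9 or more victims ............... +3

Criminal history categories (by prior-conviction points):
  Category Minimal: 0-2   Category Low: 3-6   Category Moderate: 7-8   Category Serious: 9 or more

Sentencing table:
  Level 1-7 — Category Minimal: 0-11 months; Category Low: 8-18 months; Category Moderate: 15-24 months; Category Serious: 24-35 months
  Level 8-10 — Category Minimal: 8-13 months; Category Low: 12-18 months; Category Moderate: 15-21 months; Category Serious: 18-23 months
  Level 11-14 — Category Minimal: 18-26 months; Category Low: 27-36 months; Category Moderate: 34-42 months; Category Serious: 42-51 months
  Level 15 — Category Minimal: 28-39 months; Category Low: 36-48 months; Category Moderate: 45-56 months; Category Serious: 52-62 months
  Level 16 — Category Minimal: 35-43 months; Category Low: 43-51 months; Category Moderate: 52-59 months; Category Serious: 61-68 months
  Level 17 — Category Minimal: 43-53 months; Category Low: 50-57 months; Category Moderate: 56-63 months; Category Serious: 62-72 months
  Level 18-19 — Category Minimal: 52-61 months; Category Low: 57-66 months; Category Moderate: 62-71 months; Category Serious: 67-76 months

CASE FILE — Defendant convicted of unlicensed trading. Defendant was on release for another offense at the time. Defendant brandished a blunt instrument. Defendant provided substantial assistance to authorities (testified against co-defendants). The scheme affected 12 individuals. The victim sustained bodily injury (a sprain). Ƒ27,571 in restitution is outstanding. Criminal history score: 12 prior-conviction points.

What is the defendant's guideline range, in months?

Base offense level for unlicensed trading: 6.
R1 applies: 6 + 1 = 7.
R2 applies: 7 + 3 = 10.
R3 applies (level before this adjustment is 10 < 13, so +2): 10 + 2 = 12.
R4 applies: 12 − 2 = 10.
R5 applies (level before this adjustment is 10 < 17, so +1): 10 + 1 = 11.
R6 applies: 11 + 3 = 14.
Final offense level: 14.
Criminal history: 12 prior points → Category Serious (9+).
Level 14 falls in the 11-14 band.
Grid: Level 11-14 × Category Serious = 42-51 months.

42-51 months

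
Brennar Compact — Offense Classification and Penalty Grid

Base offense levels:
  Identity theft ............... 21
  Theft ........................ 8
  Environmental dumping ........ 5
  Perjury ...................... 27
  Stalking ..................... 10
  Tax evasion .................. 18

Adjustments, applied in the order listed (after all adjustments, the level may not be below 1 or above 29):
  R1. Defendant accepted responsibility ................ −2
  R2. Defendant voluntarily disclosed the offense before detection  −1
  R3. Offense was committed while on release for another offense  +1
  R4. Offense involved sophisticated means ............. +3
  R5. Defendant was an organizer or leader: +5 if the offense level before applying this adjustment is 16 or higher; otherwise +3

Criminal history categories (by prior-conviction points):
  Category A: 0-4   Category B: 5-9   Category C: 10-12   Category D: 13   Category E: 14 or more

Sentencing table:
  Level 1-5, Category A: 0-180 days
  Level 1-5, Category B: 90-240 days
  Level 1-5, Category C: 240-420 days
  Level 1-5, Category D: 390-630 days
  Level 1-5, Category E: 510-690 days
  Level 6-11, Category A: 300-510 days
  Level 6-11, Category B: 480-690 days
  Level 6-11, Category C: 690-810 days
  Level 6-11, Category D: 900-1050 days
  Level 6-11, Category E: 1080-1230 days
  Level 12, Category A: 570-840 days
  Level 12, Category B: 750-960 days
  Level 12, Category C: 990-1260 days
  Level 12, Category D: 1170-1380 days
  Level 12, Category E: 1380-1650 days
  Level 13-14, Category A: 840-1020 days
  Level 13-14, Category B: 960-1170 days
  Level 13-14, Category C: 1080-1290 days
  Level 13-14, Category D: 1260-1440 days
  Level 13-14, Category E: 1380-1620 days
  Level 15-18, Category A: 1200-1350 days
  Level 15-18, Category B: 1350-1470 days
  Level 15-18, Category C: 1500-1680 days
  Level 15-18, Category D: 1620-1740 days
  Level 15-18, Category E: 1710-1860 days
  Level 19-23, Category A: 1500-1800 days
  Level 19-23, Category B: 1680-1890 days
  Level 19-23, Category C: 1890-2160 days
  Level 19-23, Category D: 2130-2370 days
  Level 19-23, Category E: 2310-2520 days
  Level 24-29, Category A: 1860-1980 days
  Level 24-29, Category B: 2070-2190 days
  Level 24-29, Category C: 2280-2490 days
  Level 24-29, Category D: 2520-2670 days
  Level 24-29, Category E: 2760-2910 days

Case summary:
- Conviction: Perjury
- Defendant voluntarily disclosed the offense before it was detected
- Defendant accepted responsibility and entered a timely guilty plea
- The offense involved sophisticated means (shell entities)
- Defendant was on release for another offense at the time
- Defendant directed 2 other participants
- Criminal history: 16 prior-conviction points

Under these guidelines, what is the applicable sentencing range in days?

2760-2910 days

Base offense level for perjury: 27.
R1 applies: 27 − 2 = 25.
R2 applies: 25 − 1 = 24.
R3 applies: 24 + 1 = 25.
R4 applies: 25 + 3 = 28.
R5 applies (level before this adjustment is 28 ≥ 16, so +5): 28 + 5 = 33.
Level 33 exceeds the maximum of 29; capped at 29.
Final offense level: 29.
Criminal history: 16 prior points → Category E (14+).
Level 29 falls in the 24-29 band.
Grid: Level 24-29 × Category E = 2760-2910 days.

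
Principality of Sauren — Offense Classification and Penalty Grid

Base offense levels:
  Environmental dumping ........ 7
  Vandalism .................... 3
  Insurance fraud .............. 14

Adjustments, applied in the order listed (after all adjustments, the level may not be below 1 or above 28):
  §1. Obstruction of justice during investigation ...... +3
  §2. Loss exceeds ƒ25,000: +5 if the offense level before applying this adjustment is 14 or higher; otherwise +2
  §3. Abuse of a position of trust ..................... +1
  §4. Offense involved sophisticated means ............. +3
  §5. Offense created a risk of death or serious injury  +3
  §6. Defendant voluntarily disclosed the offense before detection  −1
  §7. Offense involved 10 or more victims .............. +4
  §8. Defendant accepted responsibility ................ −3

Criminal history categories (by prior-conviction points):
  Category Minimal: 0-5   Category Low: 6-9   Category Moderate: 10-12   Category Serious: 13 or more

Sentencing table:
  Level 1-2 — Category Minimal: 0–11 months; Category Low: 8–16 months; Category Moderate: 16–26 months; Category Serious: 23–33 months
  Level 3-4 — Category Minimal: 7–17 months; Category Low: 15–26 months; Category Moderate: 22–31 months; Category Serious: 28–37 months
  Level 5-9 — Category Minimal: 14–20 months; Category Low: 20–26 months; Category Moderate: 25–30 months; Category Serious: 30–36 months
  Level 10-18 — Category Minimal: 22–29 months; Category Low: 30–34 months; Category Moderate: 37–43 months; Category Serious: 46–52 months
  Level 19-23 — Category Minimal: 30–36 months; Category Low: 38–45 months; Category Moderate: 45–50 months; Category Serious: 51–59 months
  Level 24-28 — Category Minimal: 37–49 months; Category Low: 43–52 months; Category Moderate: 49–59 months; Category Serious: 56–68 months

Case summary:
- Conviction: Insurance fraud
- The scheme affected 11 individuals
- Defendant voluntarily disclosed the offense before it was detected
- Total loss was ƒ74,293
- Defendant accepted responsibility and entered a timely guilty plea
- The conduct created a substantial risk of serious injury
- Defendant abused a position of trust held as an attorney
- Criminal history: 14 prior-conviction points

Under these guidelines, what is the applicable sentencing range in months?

51-59 months

Base offense level for insurance fraud: 14.
§1 does not apply.
§2 applies (level before this adjustment is 14 ≥ 14, so +5): 14 + 5 = 19.
§3 applies: 19 + 1 = 20.
§5 applies: 20 + 3 = 23.
§6 applies: 23 − 1 = 22.
§7 applies: 22 + 4 = 26.
§8 applies: 26 − 3 = 23.
Final offense level: 23.
Criminal history: 14 prior points → Category Serious (13+).
Level 23 falls in the 19-23 band.
Grid: Level 19-23 × Category Serious = 51-59 months.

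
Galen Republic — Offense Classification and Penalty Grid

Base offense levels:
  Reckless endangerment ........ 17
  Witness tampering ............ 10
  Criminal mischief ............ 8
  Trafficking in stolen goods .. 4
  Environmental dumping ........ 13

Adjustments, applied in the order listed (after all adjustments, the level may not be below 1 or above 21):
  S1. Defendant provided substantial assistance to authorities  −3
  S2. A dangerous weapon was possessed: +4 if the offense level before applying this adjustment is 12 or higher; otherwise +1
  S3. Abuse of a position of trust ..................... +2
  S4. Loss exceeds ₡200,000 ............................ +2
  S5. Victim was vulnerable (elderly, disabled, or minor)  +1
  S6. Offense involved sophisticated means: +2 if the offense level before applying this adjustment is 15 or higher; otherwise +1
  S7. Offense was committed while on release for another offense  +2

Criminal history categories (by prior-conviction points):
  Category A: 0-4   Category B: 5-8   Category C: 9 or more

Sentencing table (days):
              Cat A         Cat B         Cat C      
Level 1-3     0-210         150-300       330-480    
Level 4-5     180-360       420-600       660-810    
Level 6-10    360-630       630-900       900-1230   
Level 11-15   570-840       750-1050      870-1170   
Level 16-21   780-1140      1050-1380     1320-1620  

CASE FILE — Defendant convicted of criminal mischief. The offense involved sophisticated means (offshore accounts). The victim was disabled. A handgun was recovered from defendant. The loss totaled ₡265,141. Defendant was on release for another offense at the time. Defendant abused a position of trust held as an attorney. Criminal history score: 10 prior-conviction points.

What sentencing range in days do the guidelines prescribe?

1320-1620 days

Base offense level for criminal mischief: 8.
S2 applies (level before this adjustment is 8 < 12, so +1): 8 + 1 = 9.
S3 applies: 9 + 2 = 11.
S4 applies: 11 + 2 = 13.
S5 applies: 13 + 1 = 14.
S6 applies (level before this adjustment is 14 < 15, so +1): 14 + 1 = 15.
S7 applies: 15 + 2 = 17.
Final offense level: 17.
Criminal history: 10 prior points → Category C (9+).
Level 17 falls in the 16-21 band.
Grid: Level 16-21 × Category C = 1320-1620 days.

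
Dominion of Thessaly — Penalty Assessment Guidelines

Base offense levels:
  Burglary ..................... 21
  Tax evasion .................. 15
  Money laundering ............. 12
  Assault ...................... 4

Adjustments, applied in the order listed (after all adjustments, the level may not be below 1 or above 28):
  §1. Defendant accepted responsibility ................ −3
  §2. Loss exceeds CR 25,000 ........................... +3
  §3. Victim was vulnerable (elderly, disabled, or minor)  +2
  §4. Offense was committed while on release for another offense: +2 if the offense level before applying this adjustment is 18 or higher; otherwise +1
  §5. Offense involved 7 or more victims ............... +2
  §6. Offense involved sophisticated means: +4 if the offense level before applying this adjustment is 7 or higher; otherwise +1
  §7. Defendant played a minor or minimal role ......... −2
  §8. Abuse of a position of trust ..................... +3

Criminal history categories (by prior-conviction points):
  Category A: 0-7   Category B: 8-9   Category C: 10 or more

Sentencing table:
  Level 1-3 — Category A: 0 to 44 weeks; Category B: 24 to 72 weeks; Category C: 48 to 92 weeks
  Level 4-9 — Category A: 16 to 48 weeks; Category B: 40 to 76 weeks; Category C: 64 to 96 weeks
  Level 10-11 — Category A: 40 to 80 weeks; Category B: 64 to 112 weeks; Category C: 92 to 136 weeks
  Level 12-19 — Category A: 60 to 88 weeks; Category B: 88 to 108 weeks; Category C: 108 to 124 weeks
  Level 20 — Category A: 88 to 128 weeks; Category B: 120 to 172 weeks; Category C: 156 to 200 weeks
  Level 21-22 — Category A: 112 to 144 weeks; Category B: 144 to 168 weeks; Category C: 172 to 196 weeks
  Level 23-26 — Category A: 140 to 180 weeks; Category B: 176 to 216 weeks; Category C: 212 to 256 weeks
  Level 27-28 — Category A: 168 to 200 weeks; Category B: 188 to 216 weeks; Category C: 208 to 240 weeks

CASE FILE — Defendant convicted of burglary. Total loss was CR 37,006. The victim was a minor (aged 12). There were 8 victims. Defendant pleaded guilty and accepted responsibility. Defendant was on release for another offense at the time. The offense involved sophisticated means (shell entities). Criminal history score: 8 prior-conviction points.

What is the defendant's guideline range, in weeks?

Base offense level for burglary: 21.
§1 applies: 21 − 3 = 18.
§2 applies: 18 + 3 = 21.
§3 applies: 21 + 2 = 23.
§4 applies (level before this adjustment is 23 ≥ 18, so +2): 23 + 2 = 25.
§5 applies: 25 + 2 = 27.
§6 applies (level before this adjustment is 27 ≥ 7, so +4): 27 + 4 = 31.
§7 does not apply.
§8 does not apply.
Level 31 exceeds the maximum of 28; capped at 28.
Final offense level: 28.
Criminal history: 8 prior points → Category B (8-9).
Level 28 falls in the 27-28 band.
Grid: Level 27-28 × Category B = 188-216 weeks.

188-216 weeks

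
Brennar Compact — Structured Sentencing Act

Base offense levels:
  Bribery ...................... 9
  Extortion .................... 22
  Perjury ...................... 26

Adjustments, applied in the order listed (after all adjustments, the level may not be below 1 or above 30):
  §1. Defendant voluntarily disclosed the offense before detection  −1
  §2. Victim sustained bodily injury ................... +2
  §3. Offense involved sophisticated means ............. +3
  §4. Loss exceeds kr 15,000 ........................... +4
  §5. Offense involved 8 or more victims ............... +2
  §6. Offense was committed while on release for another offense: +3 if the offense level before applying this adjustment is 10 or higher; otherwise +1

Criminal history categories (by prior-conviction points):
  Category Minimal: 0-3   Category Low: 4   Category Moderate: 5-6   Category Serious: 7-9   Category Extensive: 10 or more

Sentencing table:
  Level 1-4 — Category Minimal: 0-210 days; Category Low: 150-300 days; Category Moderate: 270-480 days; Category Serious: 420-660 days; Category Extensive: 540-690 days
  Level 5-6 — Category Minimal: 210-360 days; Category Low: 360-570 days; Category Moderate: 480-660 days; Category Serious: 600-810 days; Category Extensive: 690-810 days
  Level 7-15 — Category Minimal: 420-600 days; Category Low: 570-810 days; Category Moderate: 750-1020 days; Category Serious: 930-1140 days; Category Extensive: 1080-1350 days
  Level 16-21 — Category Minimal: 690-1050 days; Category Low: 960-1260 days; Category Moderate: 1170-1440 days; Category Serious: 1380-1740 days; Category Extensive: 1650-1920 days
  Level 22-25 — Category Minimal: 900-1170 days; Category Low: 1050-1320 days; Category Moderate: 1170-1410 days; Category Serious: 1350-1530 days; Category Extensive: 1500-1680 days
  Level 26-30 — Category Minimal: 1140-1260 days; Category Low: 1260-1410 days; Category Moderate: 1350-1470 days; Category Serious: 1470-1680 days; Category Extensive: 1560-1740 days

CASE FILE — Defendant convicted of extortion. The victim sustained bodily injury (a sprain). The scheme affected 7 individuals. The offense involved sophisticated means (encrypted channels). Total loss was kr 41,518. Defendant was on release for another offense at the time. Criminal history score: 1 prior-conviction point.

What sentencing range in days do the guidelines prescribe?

Base offense level for extortion: 22.
§1 does not apply.
§2 applies: 22 + 2 = 24.
§3 applies: 24 + 3 = 27.
§4 applies: 27 + 4 = 31.
§5 does not apply.
§6 applies (level before this adjustment is 31 ≥ 10, so +3): 31 + 3 = 34.
Level 34 exceeds the maximum of 30; capped at 30.
Final offense level: 30.
Criminal history: 1 prior point → Category Minimal (0-3).
Level 30 falls in the 26-30 band.
Grid: Level 26-30 × Category Minimal = 1140-1260 days.

1140-1260 days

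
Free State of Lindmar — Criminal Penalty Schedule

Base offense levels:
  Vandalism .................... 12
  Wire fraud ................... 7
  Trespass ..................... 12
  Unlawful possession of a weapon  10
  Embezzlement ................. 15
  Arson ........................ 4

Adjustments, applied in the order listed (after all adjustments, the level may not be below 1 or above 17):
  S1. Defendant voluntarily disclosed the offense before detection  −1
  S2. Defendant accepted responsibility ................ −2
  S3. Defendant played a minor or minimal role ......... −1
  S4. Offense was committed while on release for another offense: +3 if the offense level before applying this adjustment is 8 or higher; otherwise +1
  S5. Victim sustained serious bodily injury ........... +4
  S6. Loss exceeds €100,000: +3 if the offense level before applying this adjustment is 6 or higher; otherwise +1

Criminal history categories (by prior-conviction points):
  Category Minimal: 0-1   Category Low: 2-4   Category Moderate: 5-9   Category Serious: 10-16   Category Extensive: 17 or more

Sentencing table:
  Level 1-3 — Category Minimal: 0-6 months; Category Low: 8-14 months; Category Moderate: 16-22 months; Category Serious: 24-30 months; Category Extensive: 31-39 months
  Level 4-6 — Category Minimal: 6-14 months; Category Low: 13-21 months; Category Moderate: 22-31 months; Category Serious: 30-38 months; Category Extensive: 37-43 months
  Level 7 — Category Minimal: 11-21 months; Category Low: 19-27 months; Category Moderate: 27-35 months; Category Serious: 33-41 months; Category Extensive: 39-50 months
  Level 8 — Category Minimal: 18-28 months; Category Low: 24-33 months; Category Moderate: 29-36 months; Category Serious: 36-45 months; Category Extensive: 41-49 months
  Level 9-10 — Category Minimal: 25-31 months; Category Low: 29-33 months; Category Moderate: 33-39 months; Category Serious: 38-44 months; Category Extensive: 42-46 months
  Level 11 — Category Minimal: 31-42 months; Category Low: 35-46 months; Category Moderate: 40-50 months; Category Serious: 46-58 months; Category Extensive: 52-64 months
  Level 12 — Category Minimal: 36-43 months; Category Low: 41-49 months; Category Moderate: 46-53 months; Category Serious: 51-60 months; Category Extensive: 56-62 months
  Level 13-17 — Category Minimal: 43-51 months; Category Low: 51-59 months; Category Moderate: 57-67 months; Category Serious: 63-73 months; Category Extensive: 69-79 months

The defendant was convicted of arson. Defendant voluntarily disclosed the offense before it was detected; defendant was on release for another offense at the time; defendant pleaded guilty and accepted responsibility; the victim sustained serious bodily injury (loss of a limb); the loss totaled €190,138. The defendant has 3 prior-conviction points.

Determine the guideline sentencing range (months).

29-33 months

Base offense level for arson: 4.
S1 applies: 4 − 1 = 3.
S2 applies: 3 − 2 = 1.
S4 applies (level before this adjustment is 1 < 8, so +1): 1 + 1 = 2.
S5 applies: 2 + 4 = 6.
S6 applies (level before this adjustment is 6 ≥ 6, so +3): 6 + 3 = 9.
Final offense level: 9.
Criminal history: 3 prior points → Category Low (2-4).
Level 9 falls in the 9-10 band.
Grid: Level 9-10 × Category Low = 29-33 months.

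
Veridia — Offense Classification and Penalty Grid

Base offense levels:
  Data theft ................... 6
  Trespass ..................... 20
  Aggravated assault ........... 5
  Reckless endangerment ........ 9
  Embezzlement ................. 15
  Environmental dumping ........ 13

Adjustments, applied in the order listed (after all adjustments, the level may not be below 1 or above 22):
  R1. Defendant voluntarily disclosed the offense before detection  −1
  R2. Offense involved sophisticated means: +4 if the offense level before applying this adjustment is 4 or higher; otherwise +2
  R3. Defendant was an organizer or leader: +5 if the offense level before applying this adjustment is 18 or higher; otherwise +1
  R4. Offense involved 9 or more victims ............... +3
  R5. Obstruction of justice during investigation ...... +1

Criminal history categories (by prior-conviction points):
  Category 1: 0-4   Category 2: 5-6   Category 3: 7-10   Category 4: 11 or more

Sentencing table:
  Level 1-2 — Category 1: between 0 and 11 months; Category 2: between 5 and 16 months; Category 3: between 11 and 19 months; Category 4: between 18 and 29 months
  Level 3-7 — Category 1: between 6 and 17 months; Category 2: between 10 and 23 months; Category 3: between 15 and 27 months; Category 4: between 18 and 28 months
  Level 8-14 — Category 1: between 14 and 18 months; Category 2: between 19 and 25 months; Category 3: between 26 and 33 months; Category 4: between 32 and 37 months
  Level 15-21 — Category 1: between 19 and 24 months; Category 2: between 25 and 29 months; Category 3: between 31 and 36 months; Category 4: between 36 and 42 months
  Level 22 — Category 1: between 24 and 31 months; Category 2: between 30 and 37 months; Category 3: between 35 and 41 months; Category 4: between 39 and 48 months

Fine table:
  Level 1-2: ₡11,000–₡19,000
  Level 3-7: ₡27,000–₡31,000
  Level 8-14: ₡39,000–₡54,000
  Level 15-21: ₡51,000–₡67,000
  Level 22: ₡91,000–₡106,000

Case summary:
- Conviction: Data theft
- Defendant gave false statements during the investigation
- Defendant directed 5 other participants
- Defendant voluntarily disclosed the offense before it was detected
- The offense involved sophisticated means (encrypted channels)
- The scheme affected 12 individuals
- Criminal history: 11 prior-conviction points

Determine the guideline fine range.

₡39,000–₡54,000

Base offense level for data theft: 6.
R1 applies: 6 − 1 = 5.
R2 applies (level before this adjustment is 5 ≥ 4, so +4): 5 + 4 = 9.
R3 applies (level before this adjustment is 9 < 18, so +1): 9 + 1 = 10.
R4 applies: 10 + 3 = 13.
R5 applies: 13 + 1 = 14.
Final offense level: 14.
Level 14 falls in the 8-14 band.
Fine table: Level 8-14 → ₡39,000–₡54,000.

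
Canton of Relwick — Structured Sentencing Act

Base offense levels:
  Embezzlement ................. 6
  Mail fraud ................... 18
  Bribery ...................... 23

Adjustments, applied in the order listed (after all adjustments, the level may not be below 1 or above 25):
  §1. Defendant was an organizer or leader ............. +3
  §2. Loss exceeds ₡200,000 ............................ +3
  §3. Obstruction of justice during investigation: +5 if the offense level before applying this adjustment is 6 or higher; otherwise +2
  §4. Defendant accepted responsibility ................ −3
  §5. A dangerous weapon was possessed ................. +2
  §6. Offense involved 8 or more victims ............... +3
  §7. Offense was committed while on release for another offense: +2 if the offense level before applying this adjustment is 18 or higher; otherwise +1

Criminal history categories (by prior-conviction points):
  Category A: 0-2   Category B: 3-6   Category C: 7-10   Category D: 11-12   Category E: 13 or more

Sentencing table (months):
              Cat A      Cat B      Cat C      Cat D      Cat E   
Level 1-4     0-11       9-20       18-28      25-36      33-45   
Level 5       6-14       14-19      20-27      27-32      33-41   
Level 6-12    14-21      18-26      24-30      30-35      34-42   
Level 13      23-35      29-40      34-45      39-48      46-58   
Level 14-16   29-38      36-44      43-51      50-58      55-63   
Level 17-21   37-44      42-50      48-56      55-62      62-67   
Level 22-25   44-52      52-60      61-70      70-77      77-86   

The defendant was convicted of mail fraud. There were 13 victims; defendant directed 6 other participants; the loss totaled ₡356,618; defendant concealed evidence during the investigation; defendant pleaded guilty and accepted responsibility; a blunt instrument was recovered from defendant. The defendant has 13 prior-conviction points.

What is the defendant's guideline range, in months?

Base offense level for mail fraud: 18.
§1 applies: 18 + 3 = 21.
§2 applies: 21 + 3 = 24.
§3 applies (level before this adjustment is 24 ≥ 6, so +5): 24 + 5 = 29.
§4 applies: 29 − 3 = 26.
§5 applies: 26 + 2 = 28.
§6 applies: 28 + 3 = 31.
Level 31 exceeds the maximum of 25; capped at 25.
Final offense level: 25.
Criminal history: 13 prior points → Category E (13+).
Level 25 falls in the 22-25 band.
Grid: Level 22-25 × Category E = 77-86 months.

77-86 months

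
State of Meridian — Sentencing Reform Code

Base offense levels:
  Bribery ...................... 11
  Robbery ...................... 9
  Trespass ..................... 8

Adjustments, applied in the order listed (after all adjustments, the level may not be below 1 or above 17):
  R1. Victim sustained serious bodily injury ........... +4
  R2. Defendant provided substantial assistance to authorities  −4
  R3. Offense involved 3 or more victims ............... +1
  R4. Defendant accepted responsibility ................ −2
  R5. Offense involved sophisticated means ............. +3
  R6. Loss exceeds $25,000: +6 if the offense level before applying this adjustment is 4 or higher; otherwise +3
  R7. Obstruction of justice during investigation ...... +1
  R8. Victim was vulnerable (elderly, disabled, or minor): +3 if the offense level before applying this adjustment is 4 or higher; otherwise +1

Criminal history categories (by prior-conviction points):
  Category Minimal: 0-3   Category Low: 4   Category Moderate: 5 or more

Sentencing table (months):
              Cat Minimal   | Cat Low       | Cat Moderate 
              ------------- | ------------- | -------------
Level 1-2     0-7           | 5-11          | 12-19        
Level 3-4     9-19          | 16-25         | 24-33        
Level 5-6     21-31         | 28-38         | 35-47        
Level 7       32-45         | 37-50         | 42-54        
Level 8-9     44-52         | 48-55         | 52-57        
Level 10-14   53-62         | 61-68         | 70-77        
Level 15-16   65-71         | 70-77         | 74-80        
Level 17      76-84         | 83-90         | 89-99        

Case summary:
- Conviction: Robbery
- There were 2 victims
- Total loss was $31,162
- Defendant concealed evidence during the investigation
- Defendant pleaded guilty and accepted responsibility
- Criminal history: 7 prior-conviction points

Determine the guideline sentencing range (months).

70-77 months

Base offense level for robbery: 9.
R4 applies: 9 − 2 = 7.
R5 does not apply.
R6 applies (level before this adjustment is 7 ≥ 4, so +6): 7 + 6 = 13.
R7 applies: 13 + 1 = 14.
R8 does not apply.
Final offense level: 14.
Criminal history: 7 prior points → Category Moderate (5+).
Level 14 falls in the 10-14 band.
Grid: Level 10-14 × Category Moderate = 70-77 months.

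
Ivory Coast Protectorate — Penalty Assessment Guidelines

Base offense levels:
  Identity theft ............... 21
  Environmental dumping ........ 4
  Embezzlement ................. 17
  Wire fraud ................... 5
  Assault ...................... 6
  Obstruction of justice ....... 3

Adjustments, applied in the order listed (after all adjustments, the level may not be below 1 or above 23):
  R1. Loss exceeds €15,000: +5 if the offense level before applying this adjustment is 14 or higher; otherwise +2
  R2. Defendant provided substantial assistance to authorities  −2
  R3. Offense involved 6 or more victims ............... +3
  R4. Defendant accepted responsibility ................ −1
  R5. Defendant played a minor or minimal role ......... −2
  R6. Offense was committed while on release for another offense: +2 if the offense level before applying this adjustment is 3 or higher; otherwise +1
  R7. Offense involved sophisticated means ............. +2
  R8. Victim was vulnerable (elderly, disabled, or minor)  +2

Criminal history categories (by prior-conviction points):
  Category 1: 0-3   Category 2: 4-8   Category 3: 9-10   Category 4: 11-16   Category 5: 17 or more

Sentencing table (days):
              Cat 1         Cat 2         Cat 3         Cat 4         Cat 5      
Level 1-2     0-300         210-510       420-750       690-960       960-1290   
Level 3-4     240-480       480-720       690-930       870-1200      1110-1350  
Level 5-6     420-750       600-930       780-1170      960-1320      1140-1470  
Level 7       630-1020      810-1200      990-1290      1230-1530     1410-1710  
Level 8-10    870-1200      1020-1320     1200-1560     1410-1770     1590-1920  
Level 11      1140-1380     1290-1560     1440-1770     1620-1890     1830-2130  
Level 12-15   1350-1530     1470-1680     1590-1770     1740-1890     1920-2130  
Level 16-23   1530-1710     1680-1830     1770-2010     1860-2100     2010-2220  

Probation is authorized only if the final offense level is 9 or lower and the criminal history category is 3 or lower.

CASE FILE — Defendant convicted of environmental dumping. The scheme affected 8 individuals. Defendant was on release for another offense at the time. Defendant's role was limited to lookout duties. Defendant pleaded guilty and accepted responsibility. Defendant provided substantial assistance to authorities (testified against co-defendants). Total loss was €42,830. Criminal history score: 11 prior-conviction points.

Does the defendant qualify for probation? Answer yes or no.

Base offense level for environmental dumping: 4.
R1 applies (level before this adjustment is 4 < 14, so +2): 4 + 2 = 6.
R2 applies: 6 − 2 = 4.
R3 applies: 4 + 3 = 7.
R4 applies: 7 − 1 = 6.
R5 applies: 6 − 2 = 4.
R6 applies (level before this adjustment is 4 ≥ 3, so +2): 4 + 2 = 6.
R7 does not apply.
R8 does not apply.
Final offense level: 6.
Criminal history: 11 prior points → Category 4 (11-16).
Level 6 falls in the 5-6 band.
Grid: Level 5-6 × Category 4 = 960-1320 days.
Probation check: level 6 ≤ 9 and category 4 > 3 → not eligible.

No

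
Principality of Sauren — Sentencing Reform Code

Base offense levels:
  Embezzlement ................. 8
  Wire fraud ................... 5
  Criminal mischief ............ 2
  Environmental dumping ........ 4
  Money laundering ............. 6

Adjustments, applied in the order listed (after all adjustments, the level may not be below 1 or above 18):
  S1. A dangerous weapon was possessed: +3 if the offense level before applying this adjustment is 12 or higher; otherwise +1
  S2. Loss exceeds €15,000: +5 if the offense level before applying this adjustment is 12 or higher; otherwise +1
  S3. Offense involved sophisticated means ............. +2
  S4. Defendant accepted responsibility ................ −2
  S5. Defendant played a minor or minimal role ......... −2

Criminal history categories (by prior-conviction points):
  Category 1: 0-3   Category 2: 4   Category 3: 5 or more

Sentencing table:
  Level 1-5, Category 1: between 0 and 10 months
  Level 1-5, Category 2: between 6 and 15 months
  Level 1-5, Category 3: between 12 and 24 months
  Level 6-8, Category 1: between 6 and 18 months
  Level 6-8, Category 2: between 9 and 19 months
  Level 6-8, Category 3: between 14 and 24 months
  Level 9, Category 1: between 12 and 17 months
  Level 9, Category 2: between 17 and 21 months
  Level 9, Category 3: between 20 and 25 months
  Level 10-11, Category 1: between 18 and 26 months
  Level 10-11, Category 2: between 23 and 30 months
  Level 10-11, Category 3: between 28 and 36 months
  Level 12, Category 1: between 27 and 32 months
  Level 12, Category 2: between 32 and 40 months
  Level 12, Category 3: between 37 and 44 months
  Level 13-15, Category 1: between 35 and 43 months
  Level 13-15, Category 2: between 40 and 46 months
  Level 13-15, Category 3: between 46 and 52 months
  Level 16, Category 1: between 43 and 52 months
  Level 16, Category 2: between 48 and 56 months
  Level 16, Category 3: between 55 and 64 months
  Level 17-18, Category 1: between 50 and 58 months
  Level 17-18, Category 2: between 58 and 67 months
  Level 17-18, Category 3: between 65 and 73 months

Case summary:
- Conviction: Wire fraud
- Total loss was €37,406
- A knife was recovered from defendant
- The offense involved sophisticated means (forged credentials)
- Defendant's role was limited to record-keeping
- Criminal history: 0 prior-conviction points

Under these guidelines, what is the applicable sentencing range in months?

6-18 months

Base offense level for wire fraud: 5.
S1 applies (level before this adjustment is 5 < 12, so +1): 5 + 1 = 6.
S2 applies (level before this adjustment is 6 < 12, so +1): 6 + 1 = 7.
S3 applies: 7 + 2 = 9.
S4 does not apply.
S5 applies: 9 − 2 = 7.
Final offense level: 7.
Criminal history: 0 prior points → Category 1 (0-3).
Level 7 falls in the 6-8 band.
Grid: Level 6-8 × Category 1 = 6-18 months.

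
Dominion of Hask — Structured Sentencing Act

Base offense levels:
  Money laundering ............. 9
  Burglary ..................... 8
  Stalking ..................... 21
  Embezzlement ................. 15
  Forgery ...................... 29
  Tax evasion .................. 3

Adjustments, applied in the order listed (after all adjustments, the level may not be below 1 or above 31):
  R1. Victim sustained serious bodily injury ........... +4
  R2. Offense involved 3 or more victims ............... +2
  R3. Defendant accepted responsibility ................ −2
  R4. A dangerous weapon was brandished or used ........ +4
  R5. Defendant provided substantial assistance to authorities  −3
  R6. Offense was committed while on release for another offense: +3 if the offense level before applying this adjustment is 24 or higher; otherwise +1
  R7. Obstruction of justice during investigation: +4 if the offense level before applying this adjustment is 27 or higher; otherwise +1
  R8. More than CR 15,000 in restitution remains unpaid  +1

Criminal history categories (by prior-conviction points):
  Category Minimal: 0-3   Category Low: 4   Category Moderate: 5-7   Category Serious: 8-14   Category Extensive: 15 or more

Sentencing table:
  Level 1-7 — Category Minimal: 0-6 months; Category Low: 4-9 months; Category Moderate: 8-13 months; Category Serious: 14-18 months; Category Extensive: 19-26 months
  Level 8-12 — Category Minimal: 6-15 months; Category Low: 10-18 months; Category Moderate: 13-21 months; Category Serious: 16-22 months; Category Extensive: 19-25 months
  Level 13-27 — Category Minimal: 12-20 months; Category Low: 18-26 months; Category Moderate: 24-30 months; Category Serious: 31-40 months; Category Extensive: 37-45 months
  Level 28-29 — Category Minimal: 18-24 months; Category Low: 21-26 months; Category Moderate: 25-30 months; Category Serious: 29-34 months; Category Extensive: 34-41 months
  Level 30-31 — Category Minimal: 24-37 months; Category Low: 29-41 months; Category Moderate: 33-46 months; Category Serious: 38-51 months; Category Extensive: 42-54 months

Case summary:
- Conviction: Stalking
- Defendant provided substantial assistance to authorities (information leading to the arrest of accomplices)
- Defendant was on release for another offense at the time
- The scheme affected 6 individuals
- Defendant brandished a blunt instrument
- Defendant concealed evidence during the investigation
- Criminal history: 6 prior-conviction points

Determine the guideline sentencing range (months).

33-46 months

Base offense level for stalking: 21.
R2 applies: 21 + 2 = 23.
R4 applies: 23 + 4 = 27.
R5 applies: 27 − 3 = 24.
R6 applies (level before this adjustment is 24 ≥ 24, so +3): 24 + 3 = 27.
R7 applies (level before this adjustment is 27 ≥ 27, so +4): 27 + 4 = 31.
Final offense level: 31.
Criminal history: 6 prior points → Category Moderate (5-7).
Level 31 falls in the 30-31 band.
Grid: Level 30-31 × Category Moderate = 33-46 months.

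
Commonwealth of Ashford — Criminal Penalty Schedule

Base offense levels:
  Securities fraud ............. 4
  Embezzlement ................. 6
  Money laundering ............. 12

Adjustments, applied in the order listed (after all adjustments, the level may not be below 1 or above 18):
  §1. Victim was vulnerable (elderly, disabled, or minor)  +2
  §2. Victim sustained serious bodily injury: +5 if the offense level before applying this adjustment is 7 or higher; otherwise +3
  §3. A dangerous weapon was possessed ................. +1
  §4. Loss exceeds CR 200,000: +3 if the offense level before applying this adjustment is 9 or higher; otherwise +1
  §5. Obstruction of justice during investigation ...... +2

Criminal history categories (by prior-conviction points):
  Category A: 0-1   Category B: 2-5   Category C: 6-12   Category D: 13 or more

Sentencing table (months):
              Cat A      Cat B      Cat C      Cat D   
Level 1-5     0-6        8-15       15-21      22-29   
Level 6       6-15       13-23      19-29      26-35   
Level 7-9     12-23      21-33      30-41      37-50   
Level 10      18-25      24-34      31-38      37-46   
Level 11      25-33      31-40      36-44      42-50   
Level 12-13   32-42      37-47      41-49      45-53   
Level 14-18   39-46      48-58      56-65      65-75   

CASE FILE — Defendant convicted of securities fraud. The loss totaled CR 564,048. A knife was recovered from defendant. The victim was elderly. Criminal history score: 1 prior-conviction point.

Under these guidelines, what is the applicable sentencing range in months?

12-23 months

Base offense level for securities fraud: 4.
§1 applies: 4 + 2 = 6.
§2 does not apply.
§3 applies: 6 + 1 = 7.
§4 applies (level before this adjustment is 7 < 9, so +1): 7 + 1 = 8.
§5 does not apply.
Final offense level: 8.
Criminal history: 1 prior point → Category A (0-1).
Level 8 falls in the 7-9 band.
Grid: Level 7-9 × Category A = 12-23 months.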